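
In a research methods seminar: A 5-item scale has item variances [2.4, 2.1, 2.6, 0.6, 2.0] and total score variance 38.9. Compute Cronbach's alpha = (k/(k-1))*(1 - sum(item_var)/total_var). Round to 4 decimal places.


alpha = (k/(k-1)) * (1 - sum(s_i^2)/s_total^2)
sum(item variances) = 9.7
k/(k-1) = 5/4 = 1.25
1 - 9.7/38.9 = 1 - 0.249357 = 0.750643
alpha = 1.25 * 0.750643
= 0.9383


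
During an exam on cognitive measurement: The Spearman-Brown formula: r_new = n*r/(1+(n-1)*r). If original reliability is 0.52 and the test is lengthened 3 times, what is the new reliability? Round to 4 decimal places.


r_new = n*r / (1 + (n-1)*r)
Numerator = 3 * 0.52 = 1.56
Denominator = 1 + 2 * 0.52 = 2.04
r_new = 1.56 / 2.04
= 0.7647


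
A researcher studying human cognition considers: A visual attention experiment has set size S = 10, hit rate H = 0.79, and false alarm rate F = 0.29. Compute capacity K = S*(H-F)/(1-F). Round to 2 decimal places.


K = S * (H - F) / (1 - F)
H - F = 0.5
1 - F = 0.71
K = 10 * 0.5 / 0.71
= 7.04


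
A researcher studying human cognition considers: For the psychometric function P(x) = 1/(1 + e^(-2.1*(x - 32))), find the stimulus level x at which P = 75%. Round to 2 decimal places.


At P = 0.75: 0.75 = 1/(1 + e^(-k*(x-x0)))
Solving: e^(-k*(x-x0)) = 1/3
x = x0 + ln(3)/k
ln(3) = 1.0986
x = 32 + 1.0986/2.1
= 32 + 0.5231
= 32.52


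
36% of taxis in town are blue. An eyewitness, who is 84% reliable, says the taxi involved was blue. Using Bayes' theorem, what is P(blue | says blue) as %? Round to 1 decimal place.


P(blue | says blue) = P(says blue | blue)*P(blue) / [P(says blue | blue)*P(blue) + P(says blue | not blue)*P(not blue)]
Numerator = 0.84 * 0.36 = 0.3024
False identification = 0.16 * 0.64 = 0.1024
P = 0.3024 / (0.3024 + 0.1024)
= 0.3024 / 0.4048
As percentage = 74.7


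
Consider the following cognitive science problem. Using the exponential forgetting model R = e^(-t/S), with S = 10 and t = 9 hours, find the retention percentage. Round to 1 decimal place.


R = e^(-t/S)
-t/S = -9/10 = -0.9
R = e^(-0.9) = 0.40657
Percentage = 0.40657 * 100
= 40.7


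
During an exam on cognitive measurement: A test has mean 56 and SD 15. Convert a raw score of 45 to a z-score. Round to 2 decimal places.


z = (X - mu) / sigma
= (45 - 56) / 15
= -11 / 15
= -0.73


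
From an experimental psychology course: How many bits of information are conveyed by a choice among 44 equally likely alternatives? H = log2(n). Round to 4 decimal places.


H = log2(n)
H = log2(44)
= 5.4594


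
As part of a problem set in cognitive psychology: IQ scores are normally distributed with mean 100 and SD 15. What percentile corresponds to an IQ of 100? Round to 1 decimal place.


z = (IQ - mean) / SD
z = (100 - 100) / 15 = 0.0
Percentile = Phi(0.0) * 100
Phi(0.0) = 0.5
= 50.0


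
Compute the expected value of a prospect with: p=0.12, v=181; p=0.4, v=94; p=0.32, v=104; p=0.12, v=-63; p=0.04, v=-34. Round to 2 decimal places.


EU = sum(p_i * v_i)
0.12 * 181 = 21.72
0.4 * 94 = 37.6
0.32 * 104 = 33.28
0.12 * -63 = -7.56
0.04 * -34 = -1.36
EU = 21.72 + 37.6 + 33.28 + -7.56 + -1.36
= 83.68


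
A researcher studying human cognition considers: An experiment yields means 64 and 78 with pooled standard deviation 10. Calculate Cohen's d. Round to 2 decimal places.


Cohen's d = (M1 - M2) / S_pooled
= (64 - 78) / 10
= -14 / 10
= -1.40


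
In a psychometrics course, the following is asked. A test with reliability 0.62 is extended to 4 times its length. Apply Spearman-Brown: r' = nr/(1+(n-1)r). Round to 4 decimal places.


r_new = n*r / (1 + (n-1)*r)
Numerator = 4 * 0.62 = 2.48
Denominator = 1 + 3 * 0.62 = 2.86
r_new = 2.48 / 2.86
= 0.8671


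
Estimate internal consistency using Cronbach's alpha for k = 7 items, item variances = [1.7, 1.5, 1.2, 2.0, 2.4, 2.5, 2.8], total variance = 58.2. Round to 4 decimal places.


alpha = (k/(k-1)) * (1 - sum(s_i^2)/s_total^2)
sum(item variances) = 14.1
k/(k-1) = 7/6 = 1.166667
1 - 14.1/58.2 = 1 - 0.242268 = 0.757732
alpha = 1.166667 * 0.757732
= 0.8840


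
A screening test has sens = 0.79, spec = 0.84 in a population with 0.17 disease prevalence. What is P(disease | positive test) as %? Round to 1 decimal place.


PPV = (sens * prev) / (sens * prev + (1-spec) * (1-prev))
Numerator = 0.79 * 0.17 = 0.1343
P(positive and no disease) = (1 - spec) * (1 - prev) = (1 - 0.84) * (1 - 0.17) = 0.1328
Denominator = 0.1343 + 0.1328 = 0.2671
PPV = 0.1343 / 0.2671 = 0.502808
As percentage = 50.3


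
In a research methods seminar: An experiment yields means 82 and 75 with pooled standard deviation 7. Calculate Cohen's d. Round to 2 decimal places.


Cohen's d = (M1 - M2) / S_pooled
= (82 - 75) / 7
= 7 / 7
= 1.00


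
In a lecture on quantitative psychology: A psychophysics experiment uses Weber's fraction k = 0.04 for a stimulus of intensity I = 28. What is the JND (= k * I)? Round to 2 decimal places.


JND = k * I
JND = 0.04 * 28
= 1.12


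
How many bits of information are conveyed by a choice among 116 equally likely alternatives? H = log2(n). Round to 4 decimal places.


H = log2(n)
H = log2(116)
= 6.8580


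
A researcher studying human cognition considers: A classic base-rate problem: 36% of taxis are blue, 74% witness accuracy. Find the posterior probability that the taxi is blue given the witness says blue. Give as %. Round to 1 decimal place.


P(blue | says blue) = P(says blue | blue)*P(blue) / [P(says blue | blue)*P(blue) + P(says blue | not blue)*P(not blue)]
Numerator = 0.74 * 0.36 = 0.2664
False identification = 0.26 * 0.64 = 0.1664
P = 0.2664 / (0.2664 + 0.1664)
= 0.2664 / 0.4328
As percentage = 61.6


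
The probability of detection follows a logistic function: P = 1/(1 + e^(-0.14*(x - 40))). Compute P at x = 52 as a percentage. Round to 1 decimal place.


P(x) = 1/(1 + e^(-0.14*(52 - 40)))
Exponent = -0.14 * 12 = -1.68
e^(-1.68) = 0.186374
P = 1/(1 + 0.186374) = 0.842905
Percentage = 84.3


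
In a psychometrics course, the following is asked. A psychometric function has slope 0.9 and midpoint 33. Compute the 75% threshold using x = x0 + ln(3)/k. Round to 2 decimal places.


At P = 0.75: 0.75 = 1/(1 + e^(-k*(x-x0)))
Solving: e^(-k*(x-x0)) = 1/3
x = x0 + ln(3)/k
ln(3) = 1.0986
x = 33 + 1.0986/0.9
= 33 + 1.2207
= 34.22


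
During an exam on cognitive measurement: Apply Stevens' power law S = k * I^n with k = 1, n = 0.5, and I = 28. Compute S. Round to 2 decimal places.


S = 1 * 28^0.5
28^0.5 = 5.2915
S = 1 * 5.2915
= 5.29


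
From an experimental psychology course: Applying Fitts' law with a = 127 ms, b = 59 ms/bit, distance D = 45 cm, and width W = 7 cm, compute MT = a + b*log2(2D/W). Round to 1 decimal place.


MT = 127 + 59 * log2(2*45/7)
2D/W = 12.857143
log2(12.857143) = 3.6845
MT = 127 + 59 * 3.6845
= 344.4 ms


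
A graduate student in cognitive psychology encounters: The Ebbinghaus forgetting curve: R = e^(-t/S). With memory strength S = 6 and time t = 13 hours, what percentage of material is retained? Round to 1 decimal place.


R = e^(-t/S)
-t/S = -13/6 = -2.166667
R = e^(-2.166667) = 0.114559
Percentage = 0.114559 * 100
= 11.5


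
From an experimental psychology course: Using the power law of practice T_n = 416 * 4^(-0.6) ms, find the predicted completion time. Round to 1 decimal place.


T_n = 416 * 4^(-0.6)
4^(-0.6) = 0.435275
T_n = 416 * 0.435275
= 181.1 ms


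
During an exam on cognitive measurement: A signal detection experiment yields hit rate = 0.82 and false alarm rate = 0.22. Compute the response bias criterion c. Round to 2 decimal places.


c = -0.5 * (z(HR) + z(FAR))
z(0.82) = 0.9154
z(0.22) = -0.7722
c = -0.5 * (0.9154 + -0.7722)
= -0.5 * 0.1432
= -0.07


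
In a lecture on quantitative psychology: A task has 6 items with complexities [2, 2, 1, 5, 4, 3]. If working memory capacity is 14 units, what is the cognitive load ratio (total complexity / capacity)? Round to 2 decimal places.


Total complexity = 2 + 2 + 1 + 5 + 4 + 3 = 17
Load = total / capacity = 17 / 14
= 1.21


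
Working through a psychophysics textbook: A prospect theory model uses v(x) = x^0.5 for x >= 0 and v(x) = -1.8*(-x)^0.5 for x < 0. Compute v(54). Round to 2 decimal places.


Since x = 54 >= 0, use v(x) = x^0.5
54^0.5 = 7.3485
v(54) = 7.35


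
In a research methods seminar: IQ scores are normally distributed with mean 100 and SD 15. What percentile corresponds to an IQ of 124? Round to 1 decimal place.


z = (IQ - mean) / SD
z = (124 - 100) / 15 = 1.6
Percentile = Phi(1.6) * 100
Phi(1.6) = 0.945201
= 94.5


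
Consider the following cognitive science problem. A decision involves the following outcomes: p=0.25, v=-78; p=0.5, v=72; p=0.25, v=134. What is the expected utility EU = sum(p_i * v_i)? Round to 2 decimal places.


EU = sum(p_i * v_i)
0.25 * -78 = -19.5
0.5 * 72 = 36.0
0.25 * 134 = 33.5
EU = -19.5 + 36.0 + 33.5
= 50.00


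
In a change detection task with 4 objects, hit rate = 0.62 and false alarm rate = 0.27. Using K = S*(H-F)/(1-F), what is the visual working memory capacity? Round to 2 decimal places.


K = S * (H - F) / (1 - F)
H - F = 0.35
1 - F = 0.73
K = 4 * 0.35 / 0.73
= 1.92


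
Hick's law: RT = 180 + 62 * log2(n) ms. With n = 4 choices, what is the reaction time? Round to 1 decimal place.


RT = 180 + 62 * log2(4)
log2(4) = 2.0
RT = 180 + 62 * 2.0
= 180 + 124.0
= 304.0 ms


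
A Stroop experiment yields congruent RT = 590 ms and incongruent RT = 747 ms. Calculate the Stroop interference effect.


Stroop effect = RT(incongruent) - RT(congruent)
= 747 - 590
= 157 ms


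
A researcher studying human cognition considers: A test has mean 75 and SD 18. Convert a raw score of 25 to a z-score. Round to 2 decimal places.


z = (X - mu) / sigma
= (25 - 75) / 18
= -50 / 18
= -2.78


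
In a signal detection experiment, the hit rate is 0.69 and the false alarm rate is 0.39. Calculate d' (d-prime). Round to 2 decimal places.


d' = z(HR) - z(FAR)
z(0.69) = 0.4959
z(0.39) = -0.2793
d' = 0.4959 - -0.2793
= 0.78


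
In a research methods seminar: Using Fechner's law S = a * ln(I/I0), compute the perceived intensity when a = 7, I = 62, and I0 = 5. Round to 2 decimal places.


S = 7 * ln(62/5)
I/I0 = 12.4
ln(12.4) = 2.5177
S = 7 * 2.5177
= 17.62


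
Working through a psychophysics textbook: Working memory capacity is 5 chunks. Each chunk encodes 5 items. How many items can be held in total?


Total items = chunks * items_per_chunk
= 5 * 5
= 25


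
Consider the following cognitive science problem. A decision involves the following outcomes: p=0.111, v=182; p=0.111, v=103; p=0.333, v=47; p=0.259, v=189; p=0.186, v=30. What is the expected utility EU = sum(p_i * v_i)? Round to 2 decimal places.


EU = sum(p_i * v_i)
0.111 * 182 = 20.202
0.111 * 103 = 11.433
0.333 * 47 = 15.651
0.259 * 189 = 48.951
0.186 * 30 = 5.58
EU = 20.202 + 11.433 + 15.651 + 48.951 + 5.58
= 101.82


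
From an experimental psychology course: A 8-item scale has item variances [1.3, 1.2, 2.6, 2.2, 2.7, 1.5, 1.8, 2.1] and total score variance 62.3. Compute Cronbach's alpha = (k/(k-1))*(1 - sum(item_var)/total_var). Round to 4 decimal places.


alpha = (k/(k-1)) * (1 - sum(s_i^2)/s_total^2)
sum(item variances) = 15.4
k/(k-1) = 8/7 = 1.142857
1 - 15.4/62.3 = 1 - 0.247191 = 0.752809
alpha = 1.142857 * 0.752809
= 0.8604


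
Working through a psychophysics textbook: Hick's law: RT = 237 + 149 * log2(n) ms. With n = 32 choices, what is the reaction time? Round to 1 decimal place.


RT = 237 + 149 * log2(32)
log2(32) = 5.0
RT = 237 + 149 * 5.0
= 237 + 745.0
= 982.0 ms


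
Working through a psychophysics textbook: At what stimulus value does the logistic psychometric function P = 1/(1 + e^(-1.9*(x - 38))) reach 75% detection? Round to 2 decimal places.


At P = 0.75: 0.75 = 1/(1 + e^(-k*(x-x0)))
Solving: e^(-k*(x-x0)) = 1/3
x = x0 + ln(3)/k
ln(3) = 1.0986
x = 38 + 1.0986/1.9
= 38 + 0.5782
= 38.58


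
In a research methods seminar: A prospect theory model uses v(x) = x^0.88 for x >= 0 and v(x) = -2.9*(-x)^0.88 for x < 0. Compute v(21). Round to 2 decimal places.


Since x = 21 >= 0, use v(x) = x^0.88
21^0.88 = 14.5731
v(21) = 14.57


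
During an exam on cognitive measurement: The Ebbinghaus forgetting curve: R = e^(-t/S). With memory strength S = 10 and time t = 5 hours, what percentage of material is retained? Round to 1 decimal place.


R = e^(-t/S)
-t/S = -5/10 = -0.5
R = e^(-0.5) = 0.606531
Percentage = 0.606531 * 100
= 60.7


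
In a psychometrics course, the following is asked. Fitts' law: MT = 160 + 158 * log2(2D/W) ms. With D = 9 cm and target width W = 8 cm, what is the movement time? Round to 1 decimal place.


MT = 160 + 158 * log2(2*9/8)
2D/W = 2.25
log2(2.25) = 1.1699
MT = 160 + 158 * 1.1699
= 344.8 ms


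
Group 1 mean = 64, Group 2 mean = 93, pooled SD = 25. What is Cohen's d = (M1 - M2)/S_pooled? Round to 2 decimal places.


Cohen's d = (M1 - M2) / S_pooled
= (64 - 93) / 25
= -29 / 25
= -1.16


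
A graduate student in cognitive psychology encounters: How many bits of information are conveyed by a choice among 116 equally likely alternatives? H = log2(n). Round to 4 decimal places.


H = log2(n)
H = log2(116)
= 6.8580


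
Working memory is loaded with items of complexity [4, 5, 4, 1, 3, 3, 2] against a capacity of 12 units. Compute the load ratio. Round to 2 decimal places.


Total complexity = 4 + 5 + 4 + 1 + 3 + 3 + 2 = 22
Load = total / capacity = 22 / 12
= 1.83


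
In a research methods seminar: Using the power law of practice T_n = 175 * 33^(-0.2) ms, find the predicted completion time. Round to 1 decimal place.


T_n = 175 * 33^(-0.2)
33^(-0.2) = 0.496932
T_n = 175 * 0.496932
= 87.0 ms


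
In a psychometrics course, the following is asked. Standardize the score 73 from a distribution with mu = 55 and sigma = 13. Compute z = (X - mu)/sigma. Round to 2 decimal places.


z = (X - mu) / sigma
= (73 - 55) / 13
= 18 / 13
= 1.38


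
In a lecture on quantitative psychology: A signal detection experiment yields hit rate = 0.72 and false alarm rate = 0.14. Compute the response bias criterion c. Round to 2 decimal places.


c = -0.5 * (z(HR) + z(FAR))
z(0.72) = 0.5828
z(0.14) = -1.0803
c = -0.5 * (0.5828 + -1.0803)
= -0.5 * -0.4975
= 0.25


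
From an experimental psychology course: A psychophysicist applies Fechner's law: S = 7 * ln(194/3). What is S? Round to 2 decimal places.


S = 7 * ln(194/3)
I/I0 = 64.666667
ln(64.666667) = 4.1692
S = 7 * 4.1692
= 29.18


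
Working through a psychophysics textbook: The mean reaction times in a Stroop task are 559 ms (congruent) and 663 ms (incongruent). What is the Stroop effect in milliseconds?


Stroop effect = RT(incongruent) - RT(congruent)
= 663 - 559
= 104 ms


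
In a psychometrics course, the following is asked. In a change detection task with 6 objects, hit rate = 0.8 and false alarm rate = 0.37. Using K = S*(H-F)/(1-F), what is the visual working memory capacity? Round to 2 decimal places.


K = S * (H - F) / (1 - F)
H - F = 0.43
1 - F = 0.63
K = 6 * 0.43 / 0.63
= 4.10


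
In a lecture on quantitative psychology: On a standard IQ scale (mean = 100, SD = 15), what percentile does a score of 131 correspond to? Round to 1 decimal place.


z = (IQ - mean) / SD
z = (131 - 100) / 15 = 2.0667
Percentile = Phi(2.0667) * 100
Phi(2.0667) = 0.980619
= 98.1


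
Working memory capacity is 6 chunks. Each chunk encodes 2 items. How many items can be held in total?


Total items = chunks * items_per_chunk
= 6 * 2
= 12


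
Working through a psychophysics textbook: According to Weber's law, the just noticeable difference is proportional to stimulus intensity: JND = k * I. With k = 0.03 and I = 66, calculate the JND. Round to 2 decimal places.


JND = k * I
JND = 0.03 * 66
= 1.98


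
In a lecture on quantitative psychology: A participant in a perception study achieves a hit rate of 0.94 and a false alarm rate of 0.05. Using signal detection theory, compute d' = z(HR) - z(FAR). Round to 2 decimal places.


d' = z(HR) - z(FAR)
z(0.94) = 1.5548
z(0.05) = -1.6449
d' = 1.5548 - -1.6449
= 3.20


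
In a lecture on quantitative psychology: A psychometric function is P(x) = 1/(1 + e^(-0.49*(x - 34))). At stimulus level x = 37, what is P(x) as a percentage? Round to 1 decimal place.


P(x) = 1/(1 + e^(-0.49*(37 - 34)))
Exponent = -0.49 * 3 = -1.47
e^(-1.47) = 0.229925
P = 1/(1 + 0.229925) = 0.813058
Percentage = 81.3


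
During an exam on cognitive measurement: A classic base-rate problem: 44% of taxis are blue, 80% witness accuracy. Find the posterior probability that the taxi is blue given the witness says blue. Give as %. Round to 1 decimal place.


P(blue | says blue) = P(says blue | blue)*P(blue) / [P(says blue | blue)*P(blue) + P(says blue | not blue)*P(not blue)]
Numerator = 0.8 * 0.44 = 0.352
False identification = 0.2 * 0.56 = 0.112
P = 0.352 / (0.352 + 0.112)
= 0.352 / 0.464
As percentage = 75.9


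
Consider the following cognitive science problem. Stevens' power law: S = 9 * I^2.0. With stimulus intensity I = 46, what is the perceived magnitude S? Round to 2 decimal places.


S = 9 * 46^2.0
46^2.0 = 2116.0
S = 9 * 2116.0
= 19044.00


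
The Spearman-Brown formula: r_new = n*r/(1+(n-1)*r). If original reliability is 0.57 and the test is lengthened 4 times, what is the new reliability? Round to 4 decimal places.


r_new = n*r / (1 + (n-1)*r)
Numerator = 4 * 0.57 = 2.28
Denominator = 1 + 3 * 0.57 = 2.71
r_new = 2.28 / 2.71
= 0.8413


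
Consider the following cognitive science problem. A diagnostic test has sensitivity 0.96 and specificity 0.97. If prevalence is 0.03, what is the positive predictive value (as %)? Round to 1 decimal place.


PPV = (sens * prev) / (sens * prev + (1-spec) * (1-prev))
Numerator = 0.96 * 0.03 = 0.0288
P(positive and no disease) = (1 - spec) * (1 - prev) = (1 - 0.97) * (1 - 0.03) = 0.0291
Denominator = 0.0288 + 0.0291 = 0.0579
PPV = 0.0288 / 0.0579 = 0.497409
As percentage = 49.7


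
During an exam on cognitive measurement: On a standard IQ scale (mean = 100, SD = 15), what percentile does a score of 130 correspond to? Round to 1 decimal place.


z = (IQ - mean) / SD
z = (130 - 100) / 15 = 2.0
Percentile = Phi(2.0) * 100
Phi(2.0) = 0.97725
= 97.7


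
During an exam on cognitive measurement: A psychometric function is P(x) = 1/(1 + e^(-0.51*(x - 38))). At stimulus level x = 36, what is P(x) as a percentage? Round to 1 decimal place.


P(x) = 1/(1 + e^(-0.51*(36 - 38)))
Exponent = -0.51 * -2 = 1.02
e^(1.02) = 2.773195
P = 1/(1 + 2.773195) = 0.265027
Percentage = 26.5


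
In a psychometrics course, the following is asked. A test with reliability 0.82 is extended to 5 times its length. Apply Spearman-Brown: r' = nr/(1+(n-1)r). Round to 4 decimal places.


r_new = n*r / (1 + (n-1)*r)
Numerator = 5 * 0.82 = 4.1
Denominator = 1 + 4 * 0.82 = 4.28
r_new = 4.1 / 4.28
= 0.9579


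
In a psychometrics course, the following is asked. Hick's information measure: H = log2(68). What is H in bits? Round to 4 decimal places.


H = log2(n)
H = log2(68)
= 6.0875


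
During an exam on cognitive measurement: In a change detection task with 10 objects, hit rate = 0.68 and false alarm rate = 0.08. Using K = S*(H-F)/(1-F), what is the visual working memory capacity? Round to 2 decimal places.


K = S * (H - F) / (1 - F)
H - F = 0.6
1 - F = 0.92
K = 10 * 0.6 / 0.92
= 6.52


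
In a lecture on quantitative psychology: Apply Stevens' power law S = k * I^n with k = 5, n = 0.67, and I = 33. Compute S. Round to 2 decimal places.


S = 5 * 33^0.67
33^0.67 = 10.4089
S = 5 * 10.4089
= 52.04


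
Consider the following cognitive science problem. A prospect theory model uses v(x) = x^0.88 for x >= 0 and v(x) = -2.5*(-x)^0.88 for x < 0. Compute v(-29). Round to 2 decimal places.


Since x = -29 < 0, use v(x) = -lambda*(-x)^alpha
(-x) = 29
29^0.88 = 19.3602
v(-29) = -2.5 * 19.3602
= -48.40


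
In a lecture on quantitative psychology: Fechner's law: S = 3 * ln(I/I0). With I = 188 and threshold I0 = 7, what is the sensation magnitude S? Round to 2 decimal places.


S = 3 * ln(188/7)
I/I0 = 26.857143
ln(26.857143) = 3.2905
S = 3 * 3.2905
= 9.87


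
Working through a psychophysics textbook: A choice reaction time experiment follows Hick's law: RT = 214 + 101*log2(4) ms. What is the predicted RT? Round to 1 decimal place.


RT = 214 + 101 * log2(4)
log2(4) = 2.0
RT = 214 + 101 * 2.0
= 214 + 202.0
= 416.0 ms


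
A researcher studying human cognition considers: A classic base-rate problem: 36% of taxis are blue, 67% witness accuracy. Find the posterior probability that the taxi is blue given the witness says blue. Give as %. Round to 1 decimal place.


P(blue | says blue) = P(says blue | blue)*P(blue) / [P(says blue | blue)*P(blue) + P(says blue | not blue)*P(not blue)]
Numerator = 0.67 * 0.36 = 0.2412
False identification = 0.33 * 0.64 = 0.2112
P = 0.2412 / (0.2412 + 0.2112)
= 0.2412 / 0.4524
As percentage = 53.3


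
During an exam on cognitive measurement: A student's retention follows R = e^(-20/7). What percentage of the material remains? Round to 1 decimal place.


R = e^(-t/S)
-t/S = -20/7 = -2.857143
R = e^(-2.857143) = 0.057433
Percentage = 0.057433 * 100
= 5.7


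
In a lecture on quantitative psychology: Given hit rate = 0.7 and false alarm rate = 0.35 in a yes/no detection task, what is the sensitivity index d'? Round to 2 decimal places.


d' = z(HR) - z(FAR)
z(0.7) = 0.5244
z(0.35) = -0.3853
d' = 0.5244 - -0.3853
= 0.91


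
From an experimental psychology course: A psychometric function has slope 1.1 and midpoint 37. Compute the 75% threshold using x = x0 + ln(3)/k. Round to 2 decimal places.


At P = 0.75: 0.75 = 1/(1 + e^(-k*(x-x0)))
Solving: e^(-k*(x-x0)) = 1/3
x = x0 + ln(3)/k
ln(3) = 1.0986
x = 37 + 1.0986/1.1
= 37 + 0.9987
= 38.00


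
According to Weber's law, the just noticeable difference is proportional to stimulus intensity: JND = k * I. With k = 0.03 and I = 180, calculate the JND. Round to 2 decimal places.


JND = k * I
JND = 0.03 * 180
= 5.40


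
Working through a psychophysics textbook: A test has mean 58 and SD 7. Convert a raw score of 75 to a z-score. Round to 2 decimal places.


z = (X - mu) / sigma
= (75 - 58) / 7
= 17 / 7
= 2.43


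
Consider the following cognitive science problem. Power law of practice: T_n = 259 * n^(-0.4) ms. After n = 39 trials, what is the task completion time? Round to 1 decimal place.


T_n = 259 * 39^(-0.4)
39^(-0.4) = 0.23098
T_n = 259 * 0.23098
= 59.8 ms


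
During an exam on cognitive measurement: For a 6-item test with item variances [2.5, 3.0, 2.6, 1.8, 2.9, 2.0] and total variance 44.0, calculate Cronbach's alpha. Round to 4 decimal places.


alpha = (k/(k-1)) * (1 - sum(s_i^2)/s_total^2)
sum(item variances) = 14.8
k/(k-1) = 6/5 = 1.2
1 - 14.8/44.0 = 1 - 0.336364 = 0.663636
alpha = 1.2 * 0.663636
= 0.7964


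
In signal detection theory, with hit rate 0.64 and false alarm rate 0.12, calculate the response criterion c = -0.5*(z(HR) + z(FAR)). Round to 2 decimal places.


c = -0.5 * (z(HR) + z(FAR))
z(0.64) = 0.3585
z(0.12) = -1.175
c = -0.5 * (0.3585 + -1.175)
= -0.5 * -0.8165
= 0.41


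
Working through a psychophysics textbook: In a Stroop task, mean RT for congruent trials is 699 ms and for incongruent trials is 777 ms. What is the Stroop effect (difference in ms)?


Stroop effect = RT(incongruent) - RT(congruent)
= 777 - 699
= 78 ms


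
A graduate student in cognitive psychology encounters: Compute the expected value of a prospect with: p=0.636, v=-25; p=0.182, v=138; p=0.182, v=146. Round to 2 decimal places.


EU = sum(p_i * v_i)
0.636 * -25 = -15.9
0.182 * 138 = 25.116
0.182 * 146 = 26.572
EU = -15.9 + 25.116 + 26.572
= 35.79


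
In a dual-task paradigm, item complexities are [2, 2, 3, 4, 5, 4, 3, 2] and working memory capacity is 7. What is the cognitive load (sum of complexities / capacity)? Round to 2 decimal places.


Total complexity = 2 + 2 + 3 + 4 + 5 + 4 + 3 + 2 = 25
Load = total / capacity = 25 / 7
= 3.57


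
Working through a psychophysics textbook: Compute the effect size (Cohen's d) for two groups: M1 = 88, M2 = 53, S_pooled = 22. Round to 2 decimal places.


Cohen's d = (M1 - M2) / S_pooled
= (88 - 53) / 22
= 35 / 22
= 1.59


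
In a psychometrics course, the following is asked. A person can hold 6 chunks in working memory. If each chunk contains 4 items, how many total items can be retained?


Total items = chunks * items_per_chunk
= 6 * 4
= 24


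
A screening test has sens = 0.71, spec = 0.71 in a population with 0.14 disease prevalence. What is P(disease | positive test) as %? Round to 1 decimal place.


PPV = (sens * prev) / (sens * prev + (1-spec) * (1-prev))
Numerator = 0.71 * 0.14 = 0.0994
P(positive and no disease) = (1 - spec) * (1 - prev) = (1 - 0.71) * (1 - 0.14) = 0.2494
Denominator = 0.0994 + 0.2494 = 0.3488
PPV = 0.0994 / 0.3488 = 0.284977
As percentage = 28.5


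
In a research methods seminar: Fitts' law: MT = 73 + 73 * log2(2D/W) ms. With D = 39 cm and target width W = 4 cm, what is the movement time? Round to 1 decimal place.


MT = 73 + 73 * log2(2*39/4)
2D/W = 19.5
log2(19.5) = 4.2854
MT = 73 + 73 * 4.2854
= 385.8 ms


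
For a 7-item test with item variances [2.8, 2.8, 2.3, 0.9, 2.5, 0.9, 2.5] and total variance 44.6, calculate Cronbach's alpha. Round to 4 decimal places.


alpha = (k/(k-1)) * (1 - sum(s_i^2)/s_total^2)
sum(item variances) = 14.7
k/(k-1) = 7/6 = 1.166667
1 - 14.7/44.6 = 1 - 0.329596 = 0.670404
alpha = 1.166667 * 0.670404
= 0.7821


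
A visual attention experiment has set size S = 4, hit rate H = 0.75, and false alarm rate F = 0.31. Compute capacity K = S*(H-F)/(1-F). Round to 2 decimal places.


K = S * (H - F) / (1 - F)
H - F = 0.44
1 - F = 0.69
K = 4 * 0.44 / 0.69
= 2.55


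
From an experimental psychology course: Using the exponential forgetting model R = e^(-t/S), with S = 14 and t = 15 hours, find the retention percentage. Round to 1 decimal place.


R = e^(-t/S)
-t/S = -15/14 = -1.071429
R = e^(-1.071429) = 0.342519
Percentage = 0.342519 * 100
= 34.3


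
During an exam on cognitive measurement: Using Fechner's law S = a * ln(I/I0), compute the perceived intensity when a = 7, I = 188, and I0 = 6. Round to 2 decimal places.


S = 7 * ln(188/6)
I/I0 = 31.333333
ln(31.333333) = 3.4447
S = 7 * 3.4447
= 24.11


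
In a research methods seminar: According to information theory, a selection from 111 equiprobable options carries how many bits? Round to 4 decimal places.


H = log2(n)
H = log2(111)
= 6.7944


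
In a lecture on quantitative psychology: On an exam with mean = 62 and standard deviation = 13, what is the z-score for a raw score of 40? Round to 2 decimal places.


z = (X - mu) / sigma
= (40 - 62) / 13
= -22 / 13
= -1.69


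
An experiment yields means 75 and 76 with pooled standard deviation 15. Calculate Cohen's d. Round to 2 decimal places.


Cohen's d = (M1 - M2) / S_pooled
= (75 - 76) / 15
= -1 / 15
= -0.07


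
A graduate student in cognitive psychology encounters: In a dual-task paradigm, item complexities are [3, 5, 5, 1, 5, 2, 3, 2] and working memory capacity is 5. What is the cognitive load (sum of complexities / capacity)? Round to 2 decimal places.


Total complexity = 3 + 5 + 5 + 1 + 5 + 2 + 3 + 2 = 26
Load = total / capacity = 26 / 5
= 5.20


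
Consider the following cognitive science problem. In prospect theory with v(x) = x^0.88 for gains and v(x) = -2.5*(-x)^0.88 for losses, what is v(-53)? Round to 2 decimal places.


Since x = -53 < 0, use v(x) = -lambda*(-x)^alpha
(-x) = 53
53^0.88 = 32.9126
v(-53) = -2.5 * 32.9126
= -82.28


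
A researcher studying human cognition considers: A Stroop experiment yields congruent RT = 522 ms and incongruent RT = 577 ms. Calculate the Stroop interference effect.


Stroop effect = RT(incongruent) - RT(congruent)
= 577 - 522
= 55 ms


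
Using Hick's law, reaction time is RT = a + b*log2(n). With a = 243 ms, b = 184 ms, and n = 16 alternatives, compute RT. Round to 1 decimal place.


RT = 243 + 184 * log2(16)
log2(16) = 4.0
RT = 243 + 184 * 4.0
= 243 + 736.0
= 979.0 ms


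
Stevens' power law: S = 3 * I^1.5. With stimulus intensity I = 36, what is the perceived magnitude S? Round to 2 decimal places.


S = 3 * 36^1.5
36^1.5 = 216.0
S = 3 * 216.0
= 648.00


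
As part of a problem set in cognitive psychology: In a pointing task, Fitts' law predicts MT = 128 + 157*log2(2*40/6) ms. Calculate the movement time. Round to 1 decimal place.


MT = 128 + 157 * log2(2*40/6)
2D/W = 13.333333
log2(13.333333) = 3.737
MT = 128 + 157 * 3.737
= 714.7 ms


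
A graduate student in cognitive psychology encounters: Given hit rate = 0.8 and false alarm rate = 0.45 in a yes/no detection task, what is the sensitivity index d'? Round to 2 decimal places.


d' = z(HR) - z(FAR)
z(0.8) = 0.8416
z(0.45) = -0.1257
d' = 0.8416 - -0.1257
= 0.97


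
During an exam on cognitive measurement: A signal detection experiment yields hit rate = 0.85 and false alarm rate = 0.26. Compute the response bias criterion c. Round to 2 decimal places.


c = -0.5 * (z(HR) + z(FAR))
z(0.85) = 1.0364
z(0.26) = -0.6433
c = -0.5 * (1.0364 + -0.6433)
= -0.5 * 0.3931
= -0.20


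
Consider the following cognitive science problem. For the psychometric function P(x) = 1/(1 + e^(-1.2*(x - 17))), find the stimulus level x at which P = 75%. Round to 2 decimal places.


At P = 0.75: 0.75 = 1/(1 + e^(-k*(x-x0)))
Solving: e^(-k*(x-x0)) = 1/3
x = x0 + ln(3)/k
ln(3) = 1.0986
x = 17 + 1.0986/1.2
= 17 + 0.9155
= 17.92


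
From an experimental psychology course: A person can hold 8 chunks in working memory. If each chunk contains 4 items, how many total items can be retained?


Total items = chunks * items_per_chunk
= 8 * 4
= 32


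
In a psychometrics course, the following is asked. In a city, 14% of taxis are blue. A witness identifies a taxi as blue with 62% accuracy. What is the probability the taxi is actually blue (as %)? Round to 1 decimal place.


P(blue | says blue) = P(says blue | blue)*P(blue) / [P(says blue | blue)*P(blue) + P(says blue | not blue)*P(not blue)]
Numerator = 0.62 * 0.14 = 0.0868
False identification = 0.38 * 0.86 = 0.3268
P = 0.0868 / (0.0868 + 0.3268)
= 0.0868 / 0.4136
As percentage = 21.0


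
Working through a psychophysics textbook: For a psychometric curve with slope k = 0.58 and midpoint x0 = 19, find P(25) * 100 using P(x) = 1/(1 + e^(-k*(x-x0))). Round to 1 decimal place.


P(x) = 1/(1 + e^(-0.58*(25 - 19)))
Exponent = -0.58 * 6 = -3.48
e^(-3.48) = 0.030807
P = 1/(1 + 0.030807) = 0.970114
Percentage = 97.0


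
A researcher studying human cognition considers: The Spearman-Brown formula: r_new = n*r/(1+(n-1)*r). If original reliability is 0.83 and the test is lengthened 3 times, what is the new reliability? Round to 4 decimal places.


r_new = n*r / (1 + (n-1)*r)
Numerator = 3 * 0.83 = 2.49
Denominator = 1 + 2 * 0.83 = 2.66
r_new = 2.49 / 2.66
= 0.9361


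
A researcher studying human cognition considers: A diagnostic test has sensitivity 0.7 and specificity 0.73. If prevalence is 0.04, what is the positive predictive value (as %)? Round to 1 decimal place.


PPV = (sens * prev) / (sens * prev + (1-spec) * (1-prev))
Numerator = 0.7 * 0.04 = 0.028
P(positive and no disease) = (1 - spec) * (1 - prev) = (1 - 0.73) * (1 - 0.04) = 0.2592
Denominator = 0.028 + 0.2592 = 0.2872
PPV = 0.028 / 0.2872 = 0.097493
As percentage = 9.7


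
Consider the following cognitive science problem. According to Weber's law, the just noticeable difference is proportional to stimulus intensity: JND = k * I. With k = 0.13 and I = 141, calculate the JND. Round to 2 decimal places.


JND = k * I
JND = 0.13 * 141
= 18.33


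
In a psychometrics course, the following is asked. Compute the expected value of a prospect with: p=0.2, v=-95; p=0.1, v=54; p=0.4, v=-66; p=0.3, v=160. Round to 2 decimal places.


EU = sum(p_i * v_i)
0.2 * -95 = -19.0
0.1 * 54 = 5.4
0.4 * -66 = -26.4
0.3 * 160 = 48.0
EU = -19.0 + 5.4 + -26.4 + 48.0
= 8.00


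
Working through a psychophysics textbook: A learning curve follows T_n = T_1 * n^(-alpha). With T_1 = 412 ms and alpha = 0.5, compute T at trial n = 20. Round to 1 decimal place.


T_n = 412 * 20^(-0.5)
20^(-0.5) = 0.223607
T_n = 412 * 0.223607
= 92.1 ms


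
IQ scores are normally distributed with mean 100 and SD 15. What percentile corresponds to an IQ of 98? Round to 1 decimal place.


z = (IQ - mean) / SD
z = (98 - 100) / 15 = -0.1333
Percentile = Phi(-0.1333) * 100
Phi(-0.1333) = 0.446978
= 44.7


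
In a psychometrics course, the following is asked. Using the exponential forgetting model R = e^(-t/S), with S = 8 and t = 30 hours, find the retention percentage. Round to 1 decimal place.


R = e^(-t/S)
-t/S = -30/8 = -3.75
R = e^(-3.75) = 0.023518
Percentage = 0.023518 * 100
= 2.4


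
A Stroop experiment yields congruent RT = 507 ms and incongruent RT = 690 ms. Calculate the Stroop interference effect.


Stroop effect = RT(incongruent) - RT(congruent)
= 690 - 507
= 183 ms


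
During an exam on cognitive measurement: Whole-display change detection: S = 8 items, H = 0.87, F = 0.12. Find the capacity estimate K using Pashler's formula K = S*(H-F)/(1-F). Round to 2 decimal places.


K = S * (H - F) / (1 - F)
H - F = 0.75
1 - F = 0.88
K = 8 * 0.75 / 0.88
= 6.82


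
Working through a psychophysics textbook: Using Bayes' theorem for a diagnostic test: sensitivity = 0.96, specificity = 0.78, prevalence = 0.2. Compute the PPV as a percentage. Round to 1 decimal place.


PPV = (sens * prev) / (sens * prev + (1-spec) * (1-prev))
Numerator = 0.96 * 0.2 = 0.192
P(positive and no disease) = (1 - spec) * (1 - prev) = (1 - 0.78) * (1 - 0.2) = 0.176
Denominator = 0.192 + 0.176 = 0.368
PPV = 0.192 / 0.368 = 0.521739
As percentage = 52.2


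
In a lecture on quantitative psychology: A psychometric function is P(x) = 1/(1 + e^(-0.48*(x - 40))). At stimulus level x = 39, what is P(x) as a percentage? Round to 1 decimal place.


P(x) = 1/(1 + e^(-0.48*(39 - 40)))
Exponent = -0.48 * -1 = 0.48
e^(0.48) = 1.616074
P = 1/(1 + 1.616074) = 0.382252
Percentage = 38.2


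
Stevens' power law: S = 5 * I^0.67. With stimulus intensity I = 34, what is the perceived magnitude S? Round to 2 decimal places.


S = 5 * 34^0.67
34^0.67 = 10.6192
S = 5 * 10.6192
= 53.10


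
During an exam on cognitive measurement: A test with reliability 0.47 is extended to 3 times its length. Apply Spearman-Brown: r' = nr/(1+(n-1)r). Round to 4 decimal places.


r_new = n*r / (1 + (n-1)*r)
Numerator = 3 * 0.47 = 1.41
Denominator = 1 + 2 * 0.47 = 1.94
r_new = 1.41 / 1.94
= 0.7268


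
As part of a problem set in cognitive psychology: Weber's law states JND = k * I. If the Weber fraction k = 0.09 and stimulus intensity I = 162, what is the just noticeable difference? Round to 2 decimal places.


JND = k * I
JND = 0.09 * 162
= 14.58


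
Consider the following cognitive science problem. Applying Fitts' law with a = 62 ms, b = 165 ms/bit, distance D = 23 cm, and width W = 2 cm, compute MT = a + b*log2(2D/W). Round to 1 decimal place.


MT = 62 + 165 * log2(2*23/2)
2D/W = 23.0
log2(23.0) = 4.5236
MT = 62 + 165 * 4.5236
= 808.4 ms


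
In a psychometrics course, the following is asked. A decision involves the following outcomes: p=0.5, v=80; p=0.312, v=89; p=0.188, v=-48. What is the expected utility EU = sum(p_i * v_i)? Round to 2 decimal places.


EU = sum(p_i * v_i)
0.5 * 80 = 40.0
0.312 * 89 = 27.768
0.188 * -48 = -9.024
EU = 40.0 + 27.768 + -9.024
= 58.74


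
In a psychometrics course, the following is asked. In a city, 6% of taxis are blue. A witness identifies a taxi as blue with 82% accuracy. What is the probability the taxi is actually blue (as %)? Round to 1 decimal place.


P(blue | says blue) = P(says blue | blue)*P(blue) / [P(says blue | blue)*P(blue) + P(says blue | not blue)*P(not blue)]
Numerator = 0.82 * 0.06 = 0.0492
False identification = 0.18 * 0.94 = 0.1692
P = 0.0492 / (0.0492 + 0.1692)
= 0.0492 / 0.2184
As percentage = 22.5


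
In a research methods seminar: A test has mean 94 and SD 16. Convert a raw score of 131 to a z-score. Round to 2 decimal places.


z = (X - mu) / sigma
= (131 - 94) / 16
= 37 / 16
= 2.31


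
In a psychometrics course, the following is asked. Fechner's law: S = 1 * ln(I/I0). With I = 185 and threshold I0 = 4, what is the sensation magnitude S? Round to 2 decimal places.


S = 1 * ln(185/4)
I/I0 = 46.25
ln(46.25) = 3.8341
S = 1 * 3.8341
= 3.83


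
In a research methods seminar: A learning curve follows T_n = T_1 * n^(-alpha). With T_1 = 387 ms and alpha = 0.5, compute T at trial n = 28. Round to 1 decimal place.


T_n = 387 * 28^(-0.5)
28^(-0.5) = 0.188982
T_n = 387 * 0.188982
= 73.1 ms


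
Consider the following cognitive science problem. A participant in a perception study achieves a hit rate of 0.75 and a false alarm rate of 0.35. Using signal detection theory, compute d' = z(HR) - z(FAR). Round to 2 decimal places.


d' = z(HR) - z(FAR)
z(0.75) = 0.6745
z(0.35) = -0.3853
d' = 0.6745 - -0.3853
= 1.06


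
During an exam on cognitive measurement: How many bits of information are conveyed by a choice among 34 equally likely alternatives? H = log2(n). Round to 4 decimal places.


H = log2(n)
H = log2(34)
= 5.0875


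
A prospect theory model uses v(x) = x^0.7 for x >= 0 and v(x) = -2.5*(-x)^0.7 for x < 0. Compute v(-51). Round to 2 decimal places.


Since x = -51 < 0, use v(x) = -lambda*(-x)^alpha
(-x) = 51
51^0.7 = 15.6783
v(-51) = -2.5 * 15.6783
= -39.20


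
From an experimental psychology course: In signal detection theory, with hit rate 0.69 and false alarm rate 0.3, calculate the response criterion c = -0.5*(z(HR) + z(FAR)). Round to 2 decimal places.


c = -0.5 * (z(HR) + z(FAR))
z(0.69) = 0.4959
z(0.3) = -0.5244
c = -0.5 * (0.4959 + -0.5244)
= -0.5 * -0.0285
= 0.01


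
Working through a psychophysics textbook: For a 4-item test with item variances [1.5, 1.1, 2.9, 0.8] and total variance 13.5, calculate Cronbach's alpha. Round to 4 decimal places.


alpha = (k/(k-1)) * (1 - sum(s_i^2)/s_total^2)
sum(item variances) = 6.3
k/(k-1) = 4/3 = 1.333333
1 - 6.3/13.5 = 1 - 0.466667 = 0.533333
alpha = 1.333333 * 0.533333
= 0.7111


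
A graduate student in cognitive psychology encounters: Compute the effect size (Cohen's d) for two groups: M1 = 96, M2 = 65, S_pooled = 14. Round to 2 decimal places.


Cohen's d = (M1 - M2) / S_pooled
= (96 - 65) / 14
= 31 / 14
= 2.21


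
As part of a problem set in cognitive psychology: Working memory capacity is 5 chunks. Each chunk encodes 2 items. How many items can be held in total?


Total items = chunks * items_per_chunk
= 5 * 2
= 10


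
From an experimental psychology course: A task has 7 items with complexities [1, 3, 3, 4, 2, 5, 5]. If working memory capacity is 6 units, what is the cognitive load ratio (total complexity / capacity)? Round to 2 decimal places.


Total complexity = 1 + 3 + 3 + 4 + 2 + 5 + 5 = 23
Load = total / capacity = 23 / 6
= 3.83


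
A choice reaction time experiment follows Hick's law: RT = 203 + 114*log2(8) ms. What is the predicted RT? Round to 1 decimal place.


RT = 203 + 114 * log2(8)
log2(8) = 3.0
RT = 203 + 114 * 3.0
= 203 + 342.0
= 545.0 ms


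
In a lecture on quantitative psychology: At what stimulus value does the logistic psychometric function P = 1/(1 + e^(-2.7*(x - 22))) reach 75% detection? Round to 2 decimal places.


At P = 0.75: 0.75 = 1/(1 + e^(-k*(x-x0)))
Solving: e^(-k*(x-x0)) = 1/3
x = x0 + ln(3)/k
ln(3) = 1.0986
x = 22 + 1.0986/2.7
= 22 + 0.4069
= 22.41


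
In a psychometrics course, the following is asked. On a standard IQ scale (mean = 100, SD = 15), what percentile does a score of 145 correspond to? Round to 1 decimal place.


z = (IQ - mean) / SD
z = (145 - 100) / 15 = 3.0
Percentile = Phi(3.0) * 100
Phi(3.0) = 0.99865
= 99.9
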